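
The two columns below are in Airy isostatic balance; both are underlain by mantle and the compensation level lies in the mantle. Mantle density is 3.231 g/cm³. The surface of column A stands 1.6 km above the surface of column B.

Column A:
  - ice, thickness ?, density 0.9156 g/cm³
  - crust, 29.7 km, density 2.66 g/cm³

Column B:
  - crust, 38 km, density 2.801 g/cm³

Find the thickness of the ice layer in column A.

1.97 km

Take the compensation level at the base of the deeper column (depth z_c below the surface of column A) and equate Σ ρ_i t_i down to z_c; mantle fills any gap and the z_c terms cancel.
Column A: x×0.9156 + 29.7×2.66 + (z_c − 29.7 − x)×3.231
Column B: 1.6×0 + 38×2.801 + (z_c − 1.6 − 38)×3.231
The z_c×3.231 term appears on both sides and cancels. Collect the known terms of each column as K = Σ(ρt)_known − 3.231 × (depth of known layers): K_A = 79.002 − 3.231×29.7 = −16.9587; K_B = 106.438 − 3.231×(1.6 + 38) = −21.5096.
Balance: K_A − x×(3.231 − 0.9156) = K_B, so x = (K_A − K_B)/(3.231 − 0.9156) = 4.5509/2.3154 = 1.97 km.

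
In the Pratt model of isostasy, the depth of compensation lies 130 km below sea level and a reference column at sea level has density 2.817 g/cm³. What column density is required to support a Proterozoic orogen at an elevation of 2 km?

Pratt balance: ρ_ref D = ρ (D + h).
ρ = ρ_ref D/(D + h) = 2.817 × 130 km/(130 km + 2 km) = 2.77 g/cm³.

2.77 g/cm³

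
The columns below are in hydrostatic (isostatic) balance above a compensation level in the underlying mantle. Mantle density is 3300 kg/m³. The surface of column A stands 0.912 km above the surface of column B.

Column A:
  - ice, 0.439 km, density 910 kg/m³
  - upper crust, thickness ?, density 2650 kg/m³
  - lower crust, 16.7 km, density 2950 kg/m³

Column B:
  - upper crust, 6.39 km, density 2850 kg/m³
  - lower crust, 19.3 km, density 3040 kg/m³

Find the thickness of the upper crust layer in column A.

Take the compensation level at the base of the deeper column (depth z_c below the surface of column A) and equate Σ ρ_i t_i down to z_c; mantle fills any gap and the z_c terms cancel.
Column A: 0.439×910 + x×2650 + 16.7×2950 + (z_c − 17.139 − x)×3300
Column B: 0.912×0 + 6.39×2850 + 19.3×3040 + (z_c − 0.912 − 25.69)×3300
The z_c×3300 term appears on both sides and cancels. Collect the known terms of each column as K = Σ(ρt)_known − 3300 × (depth of known layers): K_A = 49664.49 − 3300×17.139 = −6894.21; K_B = 76883.5 − 3300×(0.912 + 25.69) = −10903.1.
Balance: K_A − x×(3300 − 2650) = K_B, so x = (K_A − K_B)/(3300 − 2650) = 4008.89/650 = 6.17 km.

6.17 km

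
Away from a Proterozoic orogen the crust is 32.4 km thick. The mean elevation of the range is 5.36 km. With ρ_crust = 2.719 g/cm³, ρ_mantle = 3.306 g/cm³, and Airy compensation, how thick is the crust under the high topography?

Root depth r = h ρ_c / (ρ_m − ρ_c) = 5.36 km × 2.719 / 0.587 = 24.83 km.
Total thickness = T + h + r = 32.4 km + 5.36 km + 24.83 km = 62.6 km.

62.6 km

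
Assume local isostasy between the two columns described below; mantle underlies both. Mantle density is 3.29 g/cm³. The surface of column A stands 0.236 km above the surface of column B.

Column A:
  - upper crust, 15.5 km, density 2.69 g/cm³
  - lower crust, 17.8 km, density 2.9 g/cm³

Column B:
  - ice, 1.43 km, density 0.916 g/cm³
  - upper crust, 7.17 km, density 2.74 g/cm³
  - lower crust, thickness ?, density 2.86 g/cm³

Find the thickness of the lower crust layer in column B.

18.9 km

Take the compensation level at the base of the deeper column (depth z_c below the surface of column A) and equate Σ ρ_i t_i down to z_c; mantle fills any gap and the z_c terms cancel.
Column A: 15.5×2.69 + 17.8×2.9 + (z_c − 33.3)×3.29
Column B: 0.236×0 + 1.43×0.916 + 7.17×2.74 + x×2.86 + (z_c − 0.236 − 8.6 − x)×3.29
The z_c×3.29 term appears on both sides and cancels. Collect the known terms of each column as K = Σ(ρt)_known − 3.29 × (depth of known layers): K_A = 93.315 − 3.29×33.3 = −16.242; K_B = 20.95568 − 3.29×(0.236 + 8.6) = −8.11476.
Balance: K_A = K_B − x×(3.29 − 2.86), so x = (K_B − K_A)/(3.29 − 2.86) = 8.12724/0.43 = 18.9 km.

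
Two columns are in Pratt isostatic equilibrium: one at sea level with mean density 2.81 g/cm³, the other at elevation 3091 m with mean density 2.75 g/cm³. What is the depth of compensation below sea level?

142000 m

ρ_ref D = ρ (D + h) → D (ρ_ref − ρ) = ρ h.
D = ρ h/(ρ_ref − ρ) = 2.75 × 3091 m/(2.81 − 2.75) = 142000 m.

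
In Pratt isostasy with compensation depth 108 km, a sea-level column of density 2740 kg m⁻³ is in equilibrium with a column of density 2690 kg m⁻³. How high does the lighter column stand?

2.01 km

ρ_ref D = ρ (D + h) → h = D (ρ_ref − ρ)/ρ.
h = 108 km × (2740 − 2690)/2690 = 2.01 km.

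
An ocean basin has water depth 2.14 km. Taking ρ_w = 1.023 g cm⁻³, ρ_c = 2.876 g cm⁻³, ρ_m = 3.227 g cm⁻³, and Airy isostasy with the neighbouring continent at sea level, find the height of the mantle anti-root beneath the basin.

11.3 km

Equating mass per unit area of the two columns: replacing crust with seawater at the top is compensated by replacing crust with mantle at the base: d (ρ_c − ρ_w) = a (ρ_m − ρ_c).
a = d (ρ_c − ρ_w)/(ρ_m − ρ_c) = 2.14 km × 1.853/0.351 = 11.3 km.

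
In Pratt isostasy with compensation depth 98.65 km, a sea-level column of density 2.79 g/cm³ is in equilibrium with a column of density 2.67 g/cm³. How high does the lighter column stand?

ρ_ref D = ρ (D + h) → h = D (ρ_ref − ρ)/ρ.
h = 98.65 km × (2.79 − 2.67)/2.67 = 4.43 km.

4.43 km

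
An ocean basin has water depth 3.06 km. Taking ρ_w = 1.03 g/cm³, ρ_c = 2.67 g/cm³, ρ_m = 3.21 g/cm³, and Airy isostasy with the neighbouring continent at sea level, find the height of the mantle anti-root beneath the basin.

By Archimedes' principle applied to the lithosphere: replacing crust with seawater at the top is compensated by replacing crust with mantle at the base: d (ρ_c − ρ_w) = a (ρ_m − ρ_c).
a = d (ρ_c − ρ_w)/(ρ_m − ρ_c) = 3.06 km × 1.64/0.54 = 9.29 km.

9.29 km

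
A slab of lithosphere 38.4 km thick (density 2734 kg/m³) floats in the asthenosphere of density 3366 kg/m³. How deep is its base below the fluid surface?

31.2 km

Draft d = t ρ_obj/ρ_fluid = 38.4 km × 2734/3366 = 31.2 km.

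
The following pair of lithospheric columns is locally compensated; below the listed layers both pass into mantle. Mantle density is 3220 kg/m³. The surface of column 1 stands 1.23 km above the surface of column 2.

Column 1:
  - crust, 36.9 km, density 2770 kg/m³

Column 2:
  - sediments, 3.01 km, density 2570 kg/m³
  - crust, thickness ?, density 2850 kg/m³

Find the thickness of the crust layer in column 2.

28.9 km

Take the compensation level at the base of the deeper column (depth z_c below the surface of column 1) and equate Σ ρ_i t_i down to z_c; mantle fills any gap and the z_c terms cancel.
Column 1: 36.9×2770 + (z_c − 36.9)×3220
Column 2: 1.23×0 + 3.01×2570 + x×2850 + (z_c − 1.23 − 3.01 − x)×3220
The z_c×3220 term appears on both sides and cancels. Collect the known terms of each column as K = Σ(ρt)_known − 3220 × (depth of known layers): K_1 = 102213 − 3220×36.9 = −16605; K_2 = 7735.7 − 3220×(1.23 + 3.01) = −5917.1.
Balance: K_1 = K_2 − x×(3220 − 2850), so x = (K_2 − K_1)/(3220 − 2850) = 10687.9/370 = 28.9 km.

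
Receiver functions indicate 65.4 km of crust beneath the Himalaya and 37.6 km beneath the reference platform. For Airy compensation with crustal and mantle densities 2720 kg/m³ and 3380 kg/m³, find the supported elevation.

Excess crust Δ = 65.4 km − 37.6 km = 27.8 km, split between elevation h and root r with h + r = Δ.
Airy balance ρ_c h = (ρ_m − ρ_c) r gives r = h ρ_c/(ρ_m − ρ_c), so h (1 + ρ_c/(ρ_m − ρ_c)) = Δ, i.e. h = Δ (ρ_m − ρ_c)/ρ_m.
h = 27.8 km × 660/3380 = 5.43 km.

5.43 km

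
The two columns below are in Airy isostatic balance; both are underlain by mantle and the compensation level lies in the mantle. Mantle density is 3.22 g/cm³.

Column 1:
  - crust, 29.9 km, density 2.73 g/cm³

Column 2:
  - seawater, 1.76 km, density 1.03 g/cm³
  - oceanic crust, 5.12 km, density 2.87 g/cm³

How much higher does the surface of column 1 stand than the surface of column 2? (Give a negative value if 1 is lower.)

2.8 km

For any compensation level in the mantle, the mantle terms cancel and isostasy reduces to e = (Σt_1 − Σt_2) − (Σ(ρt)_1 − Σ(ρt)_2) / ρ_m.
Σt_1 = 29.9 km; Σt_2 = 6.88 km; Σ(ρt)_1 = 81.627; Σ(ρt)_2 = 16.5072 (in km·g/cm³).
e = (29.9 − 6.88) − (81.627 − 16.5072) / 3.22 = 2.8 km.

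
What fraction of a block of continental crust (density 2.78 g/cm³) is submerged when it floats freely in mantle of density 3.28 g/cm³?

Submerged fraction = ρ_obj/ρ_fluid = 2.78/3.28 = 0.848.

0.848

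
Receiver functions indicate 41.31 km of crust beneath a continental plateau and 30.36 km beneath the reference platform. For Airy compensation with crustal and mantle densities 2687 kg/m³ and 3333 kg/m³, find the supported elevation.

2.12 km

Excess crust Δ = 41.31 km − 30.36 km = 10.95 km, split between elevation h and root r with h + r = Δ.
Airy balance ρ_c h = (ρ_m − ρ_c) r gives r = h ρ_c/(ρ_m − ρ_c), so h (1 + ρ_c/(ρ_m − ρ_c)) = Δ, i.e. h = Δ (ρ_m − ρ_c)/ρ_m.
h = 10.95 km × 646/3333 = 2.12 km.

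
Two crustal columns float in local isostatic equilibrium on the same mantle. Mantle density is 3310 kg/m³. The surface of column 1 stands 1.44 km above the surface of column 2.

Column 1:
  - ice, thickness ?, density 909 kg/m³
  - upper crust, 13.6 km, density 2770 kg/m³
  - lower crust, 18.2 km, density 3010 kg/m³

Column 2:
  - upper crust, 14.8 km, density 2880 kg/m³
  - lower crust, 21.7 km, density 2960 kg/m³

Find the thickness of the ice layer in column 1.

Take the compensation level at the base of the deeper column (depth z_c below the surface of column 1) and equate Σ ρ_i t_i down to z_c; mantle fills any gap and the z_c terms cancel.
Column 1: x×909 + 13.6×2770 + 18.2×3010 + (z_c − 31.8 − x)×3310
Column 2: 1.44×0 + 14.8×2880 + 21.7×2960 + (z_c − 1.44 − 36.5)×3310
The z_c×3310 term appears on both sides and cancels. Collect the known terms of each column as K = Σ(ρt)_known − 3310 × (depth of known layers): K_1 = 92454 − 3310×31.8 = −12804; K_2 = 106856 − 3310×(1.44 + 36.5) = −18725.4.
Balance: K_1 − x×(3310 − 909) = K_2, so x = (K_1 − K_2)/(3310 − 909) = 5921.4/2401 = 2.47 km.

2.47 km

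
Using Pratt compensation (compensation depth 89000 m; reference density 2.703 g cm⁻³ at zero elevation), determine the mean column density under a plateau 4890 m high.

Pratt balance: ρ_ref D = ρ (D + h).
ρ = ρ_ref D/(D + h) = 2.703 × 89000 m/(89000 m + 4890 m) = 2.56 g cm⁻³.

2.56 g cm⁻³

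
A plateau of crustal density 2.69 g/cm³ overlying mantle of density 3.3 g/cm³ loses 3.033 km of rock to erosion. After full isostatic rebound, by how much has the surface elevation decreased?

0.561 km

Rebound u = e ρ_c/ρ_m = 3.033 km × 2.69/3.3 = 2.472 km.
Net surface drop = e − u = 3.033 km − 2.472 km = e (ρ_m − ρ_c)/ρ_m = 0.561 km.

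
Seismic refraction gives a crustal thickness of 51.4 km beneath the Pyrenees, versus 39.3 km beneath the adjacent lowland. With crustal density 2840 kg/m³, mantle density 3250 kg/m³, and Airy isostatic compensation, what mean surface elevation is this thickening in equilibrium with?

1.53 km

Excess crust Δ = 51.4 km − 39.3 km = 12.1 km, split between elevation h and root r with h + r = Δ.
Airy balance ρ_c h = (ρ_m − ρ_c) r gives r = h ρ_c/(ρ_m − ρ_c), so h (1 + ρ_c/(ρ_m − ρ_c)) = Δ, i.e. h = Δ (ρ_m − ρ_c)/ρ_m.
h = 12.1 km × 410/3250 = 1.53 km.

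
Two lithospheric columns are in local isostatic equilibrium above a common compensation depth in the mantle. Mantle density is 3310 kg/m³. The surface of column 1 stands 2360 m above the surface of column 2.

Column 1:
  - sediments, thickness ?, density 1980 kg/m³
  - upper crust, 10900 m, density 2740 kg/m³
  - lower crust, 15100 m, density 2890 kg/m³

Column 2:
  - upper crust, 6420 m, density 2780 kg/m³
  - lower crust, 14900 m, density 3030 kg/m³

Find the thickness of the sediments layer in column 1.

Take the compensation level at the base of the deeper column (depth z_c below the surface of column 1) and equate Σ ρ_i t_i down to z_c; mantle fills any gap and the z_c terms cancel.
Column 1: x×1980 + 10900×2740 + 15100×2890 + (z_c − 26000 − x)×3310
Column 2: 2360×0 + 6420×2780 + 14900×3030 + (z_c − 2360 − 21320)×3310
The z_c×3310 term appears on both sides and cancels. Collect the known terms of each column as K = Σ(ρt)_known − 3310 × (depth of known layers): K_1 = 73505000 − 3310×26000 = −12555000; K_2 = 62994600 − 3310×(2360 + 21320) = −15386200.
Balance: K_1 − x×(3310 − 1980) = K_2, so x = (K_1 − K_2)/(3310 − 1980) = 2831200/1330 = 2130 m.

2130 m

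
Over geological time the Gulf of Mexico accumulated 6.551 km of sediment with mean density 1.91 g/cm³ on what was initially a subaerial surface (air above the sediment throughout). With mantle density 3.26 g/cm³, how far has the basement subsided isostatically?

Subaerial load: s = t ρ_sed / ρ_m = 6.551 km × 1.91/3.26 = 3.84 km.

3.84 km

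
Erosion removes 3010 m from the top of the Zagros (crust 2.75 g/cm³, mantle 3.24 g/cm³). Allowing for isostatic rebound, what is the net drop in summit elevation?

455 m

Rebound u = e ρ_c/ρ_m = 3010 m × 2.75/3.24 = 2555 m.
Net surface drop = e − u = 3010 m − 2555 m = e (ρ_m − ρ_c)/ρ_m = 455 m.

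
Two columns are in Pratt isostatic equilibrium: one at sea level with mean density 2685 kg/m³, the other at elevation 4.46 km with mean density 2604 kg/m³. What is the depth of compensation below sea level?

143 km

ρ_ref D = ρ (D + h) → D (ρ_ref − ρ) = ρ h.
D = ρ h/(ρ_ref − ρ) = 2604 × 4.46 km/(2685 − 2604) = 143 km.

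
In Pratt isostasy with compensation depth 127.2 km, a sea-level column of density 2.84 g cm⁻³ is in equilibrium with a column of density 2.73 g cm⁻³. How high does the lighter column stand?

ρ_ref D = ρ (D + h) → h = D (ρ_ref − ρ)/ρ.
h = 127.2 km × (2.84 − 2.73)/2.73 = 5.13 km.

5.13 km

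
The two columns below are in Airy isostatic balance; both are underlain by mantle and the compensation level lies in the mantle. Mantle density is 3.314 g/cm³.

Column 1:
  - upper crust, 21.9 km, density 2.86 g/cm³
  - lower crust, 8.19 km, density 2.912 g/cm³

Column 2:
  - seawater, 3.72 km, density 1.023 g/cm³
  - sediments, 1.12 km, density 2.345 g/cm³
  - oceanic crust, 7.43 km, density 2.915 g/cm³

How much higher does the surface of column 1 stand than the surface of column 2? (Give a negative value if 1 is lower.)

For any compensation level in the mantle, the mantle terms cancel and isostasy reduces to e = (Σt_1 − Σt_2) − (Σ(ρt)_1 − Σ(ρt)_2) / ρ_m.
Σt_1 = 30.09 km; Σt_2 = 12.27 km; Σ(ρt)_1 = 86.48328; Σ(ρt)_2 = 28.09041 (in km·g/cm³).
e = (30.09 − 12.27) − (86.48328 − 28.09041) / 3.314 = 0.2 km.

0.2 km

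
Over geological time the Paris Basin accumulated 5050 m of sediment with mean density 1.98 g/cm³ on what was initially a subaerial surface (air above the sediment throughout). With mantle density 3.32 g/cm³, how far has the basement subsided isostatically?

Subaerial load: s = t ρ_sed / ρ_m = 5050 m × 1.98/3.32 = 3010 m.

3010 m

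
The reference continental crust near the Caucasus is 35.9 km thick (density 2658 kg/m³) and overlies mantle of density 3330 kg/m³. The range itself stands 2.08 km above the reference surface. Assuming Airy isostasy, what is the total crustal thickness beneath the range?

Root depth r = h ρ_c / (ρ_m − ρ_c) = 2.08 km × 2658 / 672 = 8.227 km.
Total thickness = T + h + r = 35.9 km + 2.08 km + 8.227 km = 46.2 km.

46.2 km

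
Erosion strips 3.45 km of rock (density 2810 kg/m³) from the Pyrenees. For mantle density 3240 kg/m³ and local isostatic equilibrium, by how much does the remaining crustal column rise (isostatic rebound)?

Unloading: uplift u = e ρ_c/ρ_m = 3.45 km × 2810/3240 = 2.99 km.

2.99 km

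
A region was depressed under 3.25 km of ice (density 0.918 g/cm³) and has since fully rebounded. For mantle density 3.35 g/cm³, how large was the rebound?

0.891 km

Removing the load lets mantle flow back in; uplift u satisfies ρ_ice t = ρ_m u.
u = t ρ_ice/ρ_m = 3.25 km × 0.918/3.35 = 0.891 km.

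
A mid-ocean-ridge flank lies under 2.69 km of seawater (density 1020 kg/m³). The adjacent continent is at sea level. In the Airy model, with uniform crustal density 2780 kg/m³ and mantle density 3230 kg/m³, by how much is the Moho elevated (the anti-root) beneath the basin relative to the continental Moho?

In Airy isostatic equilibrium: replacing crust with seawater at the top is compensated by replacing crust with mantle at the base: d (ρ_c − ρ_w) = a (ρ_m − ρ_c).
a = d (ρ_c − ρ_w)/(ρ_m − ρ_c) = 2.69 km × 1760/450 = 10.5 km.

10.5 km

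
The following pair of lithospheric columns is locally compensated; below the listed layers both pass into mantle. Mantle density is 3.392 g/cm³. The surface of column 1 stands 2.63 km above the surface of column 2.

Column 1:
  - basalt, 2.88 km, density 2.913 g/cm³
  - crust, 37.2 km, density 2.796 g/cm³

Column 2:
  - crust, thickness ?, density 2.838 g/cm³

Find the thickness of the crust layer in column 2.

Take the compensation level at the base of the deeper column (depth z_c below the surface of column 1) and equate Σ ρ_i t_i down to z_c; mantle fills any gap and the z_c terms cancel.
Column 1: 2.88×2.913 + 37.2×2.796 + (z_c − 40.08)×3.392
Column 2: 2.63×0 + x×2.838 + (z_c − 2.63 − 0 − x)×3.392
The z_c×3.392 term appears on both sides and cancels. Collect the known terms of each column as K = Σ(ρt)_known − 3.392 × (depth of known layers): K_1 = 112.40064 − 3.392×40.08 = −23.55072; K_2 = 0 − 3.392×(2.63 + 0) = −8.92096.
Balance: K_1 = K_2 − x×(3.392 − 2.838), so x = (K_2 − K_1)/(3.392 − 2.838) = 14.6298/0.554 = 26.4 km.

26.4 km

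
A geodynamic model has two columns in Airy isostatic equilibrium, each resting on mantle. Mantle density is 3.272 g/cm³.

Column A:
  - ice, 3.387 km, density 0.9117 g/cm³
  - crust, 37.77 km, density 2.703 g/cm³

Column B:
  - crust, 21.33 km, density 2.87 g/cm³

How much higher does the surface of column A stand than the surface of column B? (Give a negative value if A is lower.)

For any compensation level in the mantle, the mantle terms cancel and isostasy reduces to e = (Σt_A − Σt_B) − (Σ(ρt)_A − Σ(ρt)_B) / ρ_m.
Σt_A = 41.157 km; Σt_B = 21.33 km; Σ(ρt)_A = 105.180238; Σ(ρt)_B = 61.2171 (in km·g/cm³).
e = (41.157 − 21.33) − (105.180238 − 61.2171) / 3.272 = 6.39 km.

6.39 km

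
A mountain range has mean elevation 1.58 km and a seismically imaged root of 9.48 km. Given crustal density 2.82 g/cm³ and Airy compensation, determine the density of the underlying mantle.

3.29 g/cm³

Airy balance: ρ_c h = (ρ_m − ρ_c) r → ρ_m = ρ_c (1 + h/r).
ρ_m = 2.82 × (1 + 1.58 km/9.48 km) = 3.29 g/cm³.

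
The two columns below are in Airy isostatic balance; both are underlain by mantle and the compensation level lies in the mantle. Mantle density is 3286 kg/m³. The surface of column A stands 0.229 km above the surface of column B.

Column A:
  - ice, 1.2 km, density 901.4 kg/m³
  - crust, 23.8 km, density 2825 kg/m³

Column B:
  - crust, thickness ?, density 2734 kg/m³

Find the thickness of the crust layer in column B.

Take the compensation level at the base of the deeper column (depth z_c below the surface of column A) and equate Σ ρ_i t_i down to z_c; mantle fills any gap and the z_c terms cancel.
Column A: 1.2×901.4 + 23.8×2825 + (z_c − 25)×3286
Column B: 0.229×0 + x×2734 + (z_c − 0.229 − 0 − x)×3286
The z_c×3286 term appears on both sides and cancels. Collect the known terms of each column as K = Σ(ρt)_known − 3286 × (depth of known layers): K_A = 68316.68 − 3286×25 = −13833.32; K_B = 0 − 3286×(0.229 + 0) = −752.494.
Balance: K_A = K_B − x×(3286 − 2734), so x = (K_B − K_A)/(3286 − 2734) = 13080.8/552 = 23.7 km.

23.7 km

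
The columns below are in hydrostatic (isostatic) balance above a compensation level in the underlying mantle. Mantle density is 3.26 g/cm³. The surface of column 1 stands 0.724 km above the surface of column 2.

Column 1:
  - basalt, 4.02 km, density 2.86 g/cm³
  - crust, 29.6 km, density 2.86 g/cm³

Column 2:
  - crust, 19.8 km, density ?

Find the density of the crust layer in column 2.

Take the compensation level at the base of the deeper column (depth z_c below the surface of column 1) and equate Σ ρ_i t_i down to z_c; mantle fills any gap and the z_c terms cancel.
Column 1: 4.02×2.86 + 29.6×2.86 + (z_c − 33.62)×3.26
Column 2: 0.724×0 + 19.8×ρ + (z_c − 0.724 − 19.8)×3.26
The z_c×3.26 term appears on both sides and cancels. Collect the known terms of each column as K = Σ(ρt)_known − 3.26 × (depth of known layers): K_1 = 96.1532 − 3.26×33.62 = −13.448; K_2 = 0 − 3.26×(0.724 + 19.8) = −66.90824.
Balance: K_1 = K_2 + 19.8×ρ, so ρ = (K_1 − K_2)/19.8 = 53.4602/19.8 = 2.7 g/cm³.

2.7 g/cm³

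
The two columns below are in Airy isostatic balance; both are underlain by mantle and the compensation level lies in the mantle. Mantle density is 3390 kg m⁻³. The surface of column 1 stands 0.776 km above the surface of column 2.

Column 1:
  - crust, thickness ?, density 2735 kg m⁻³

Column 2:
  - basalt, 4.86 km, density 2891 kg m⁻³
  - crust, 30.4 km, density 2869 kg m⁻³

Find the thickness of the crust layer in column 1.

Take the compensation level at the base of the deeper column (depth z_c below the surface of column 1) and equate Σ ρ_i t_i down to z_c; mantle fills any gap and the z_c terms cancel.
Column 1: x×2735 + (z_c − 0 − x)×3390
Column 2: 0.776×0 + 4.86×2891 + 30.4×2869 + (z_c − 0.776 − 35.26)×3390
The z_c×3390 term appears on both sides and cancels. Collect the known terms of each column as K = Σ(ρt)_known − 3390 × (depth of known layers): K_1 = 0 − 3390×0 = 0; K_2 = 101267.86 − 3390×(0.776 + 35.26) = −20894.18.
Balance: K_1 − x×(3390 − 2735) = K_2, so x = (K_1 − K_2)/(3390 − 2735) = 20894.2/655 = 31.9 km.

31.9 km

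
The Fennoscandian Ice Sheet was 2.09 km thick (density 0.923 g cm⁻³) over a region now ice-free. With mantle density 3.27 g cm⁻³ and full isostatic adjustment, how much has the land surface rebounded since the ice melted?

Removing the load lets mantle flow back in; uplift u satisfies ρ_ice t = ρ_m u.
u = t ρ_ice/ρ_m = 2.09 km × 0.923/3.27 = 0.59 km.

0.59 km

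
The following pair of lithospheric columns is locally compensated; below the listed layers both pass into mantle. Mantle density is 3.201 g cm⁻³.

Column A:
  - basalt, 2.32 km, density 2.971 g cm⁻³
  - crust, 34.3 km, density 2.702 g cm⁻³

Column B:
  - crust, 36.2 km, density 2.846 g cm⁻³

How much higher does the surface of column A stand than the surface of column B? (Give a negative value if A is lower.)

For any compensation level in the mantle, the mantle terms cancel and isostasy reduces to e = (Σt_A − Σt_B) − (Σ(ρt)_A − Σ(ρt)_B) / ρ_m.
Σt_A = 36.62 km; Σt_B = 36.2 km; Σ(ρt)_A = 99.57132; Σ(ρt)_B = 103.0252 (in km·g cm⁻³).
e = (36.62 − 36.2) − (99.57132 − 103.0252) / 3.201 = 1.5 km.

1.5 km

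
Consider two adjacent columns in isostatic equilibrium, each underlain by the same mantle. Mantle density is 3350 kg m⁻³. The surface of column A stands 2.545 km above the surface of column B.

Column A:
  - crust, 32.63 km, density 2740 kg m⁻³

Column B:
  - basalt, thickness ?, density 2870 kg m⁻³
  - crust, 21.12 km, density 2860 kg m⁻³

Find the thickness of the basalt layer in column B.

2.15 km

Take the compensation level at the base of the deeper column (depth z_c below the surface of column A) and equate Σ ρ_i t_i down to z_c; mantle fills any gap and the z_c terms cancel.
Column A: 32.63×2740 + (z_c − 32.63)×3350
Column B: 2.545×0 + x×2870 + 21.12×2860 + (z_c − 2.545 − 21.12 − x)×3350
The z_c×3350 term appears on both sides and cancels. Collect the known terms of each column as K = Σ(ρt)_known − 3350 × (depth of known layers): K_A = 89406.2 − 3350×32.63 = −19904.3; K_B = 60403.2 − 3350×(2.545 + 21.12) = −18874.55.
Balance: K_A = K_B − x×(3350 − 2870), so x = (K_B − K_A)/(3350 − 2870) = 1029.75/480 = 2.15 km.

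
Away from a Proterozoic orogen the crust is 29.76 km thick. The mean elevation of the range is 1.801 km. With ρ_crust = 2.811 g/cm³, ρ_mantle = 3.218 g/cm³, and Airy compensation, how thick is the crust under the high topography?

Root depth r = h ρ_c / (ρ_m − ρ_c) = 1.801 km × 2.811 / 0.407 = 12.44 km.
Total thickness = T + h + r = 29.76 km + 1.801 km + 12.44 km = 44 km.

44 km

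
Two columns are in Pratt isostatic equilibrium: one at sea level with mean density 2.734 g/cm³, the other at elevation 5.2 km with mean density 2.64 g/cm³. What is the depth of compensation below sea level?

ρ_ref D = ρ (D + h) → D (ρ_ref − ρ) = ρ h.
D = ρ h/(ρ_ref − ρ) = 2.64 × 5.2 km/(2.734 − 2.64) = 146 km.

146 km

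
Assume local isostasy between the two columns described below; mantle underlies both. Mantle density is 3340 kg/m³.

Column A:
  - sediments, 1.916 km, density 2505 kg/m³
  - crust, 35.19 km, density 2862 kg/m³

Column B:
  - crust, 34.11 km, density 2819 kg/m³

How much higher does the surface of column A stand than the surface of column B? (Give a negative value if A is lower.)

For any compensation level in the mantle, the mantle terms cancel and isostasy reduces to e = (Σt_A − Σt_B) − (Σ(ρt)_A − Σ(ρt)_B) / ρ_m.
Σt_A = 37.106 km; Σt_B = 34.11 km; Σ(ρt)_A = 105513.36; Σ(ρt)_B = 96156.09 (in km·kg/m³).
e = (37.106 − 34.11) − (105513.36 − 96156.09) / 3340 = 0.194 km.

0.194 km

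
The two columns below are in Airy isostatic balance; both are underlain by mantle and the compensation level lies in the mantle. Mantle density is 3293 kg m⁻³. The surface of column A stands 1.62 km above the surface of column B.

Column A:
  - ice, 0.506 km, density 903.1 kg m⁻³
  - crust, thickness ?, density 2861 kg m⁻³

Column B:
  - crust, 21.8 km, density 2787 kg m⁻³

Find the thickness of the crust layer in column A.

Take the compensation level at the base of the deeper column (depth z_c below the surface of column A) and equate Σ ρ_i t_i down to z_c; mantle fills any gap and the z_c terms cancel.
Column A: 0.506×903.1 + x×2861 + (z_c − 0.506 − x)×3293
Column B: 1.62×0 + 21.8×2787 + (z_c − 1.62 − 21.8)×3293
The z_c×3293 term appears on both sides and cancels. Collect the known terms of each column as K = Σ(ρt)_known − 3293 × (depth of known layers): K_A = 456.9686 − 3293×0.506 = −1209.2894; K_B = 60756.6 − 3293×(1.62 + 21.8) = −16365.46.
Balance: K_A − x×(3293 − 2861) = K_B, so x = (K_A − K_B)/(3293 − 2861) = 15156.2/432 = 35.1 km.

35.1 km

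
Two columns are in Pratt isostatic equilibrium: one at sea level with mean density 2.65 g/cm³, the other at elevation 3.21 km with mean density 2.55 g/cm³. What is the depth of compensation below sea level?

ρ_ref D = ρ (D + h) → D (ρ_ref − ρ) = ρ h.
D = ρ h/(ρ_ref − ρ) = 2.55 × 3.21 km/(2.65 − 2.55) = 81.9 km.

81.9 km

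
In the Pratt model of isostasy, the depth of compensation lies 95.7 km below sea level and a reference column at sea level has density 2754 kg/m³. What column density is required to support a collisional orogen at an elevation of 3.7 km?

2650 kg/m³

Pratt balance: ρ_ref D = ρ (D + h).
ρ = ρ_ref D/(D + h) = 2754 × 95.7 km/(95.7 km + 3.7 km) = 2650 kg/m³.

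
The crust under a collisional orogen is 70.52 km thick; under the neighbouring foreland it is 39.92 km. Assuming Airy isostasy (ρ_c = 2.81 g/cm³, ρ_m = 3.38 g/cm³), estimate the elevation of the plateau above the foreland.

5.16 km

Excess crust Δ = 70.52 km − 39.92 km = 30.6 km, split between elevation h and root r with h + r = Δ.
Airy balance ρ_c h = (ρ_m − ρ_c) r gives r = h ρ_c/(ρ_m − ρ_c), so h (1 + ρ_c/(ρ_m − ρ_c)) = Δ, i.e. h = Δ (ρ_m − ρ_c)/ρ_m.
h = 30.6 km × 0.57/3.38 = 5.16 km.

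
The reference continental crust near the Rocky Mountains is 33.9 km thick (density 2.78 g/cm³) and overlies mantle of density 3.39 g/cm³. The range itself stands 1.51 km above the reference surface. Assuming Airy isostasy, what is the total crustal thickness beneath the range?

42.3 km

Root depth r = h ρ_c / (ρ_m − ρ_c) = 1.51 km × 2.78 / 0.61 = 6.882 km.
Total thickness = T + h + r = 33.9 km + 1.51 km + 6.882 km = 42.3 km.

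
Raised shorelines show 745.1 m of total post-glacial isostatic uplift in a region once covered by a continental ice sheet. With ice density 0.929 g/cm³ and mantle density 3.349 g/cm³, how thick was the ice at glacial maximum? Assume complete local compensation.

u = t ρ_ice/ρ_m → t = u ρ_m/ρ_ice = 745.1 m × 3.349/0.929 = 2690 m.

2690 m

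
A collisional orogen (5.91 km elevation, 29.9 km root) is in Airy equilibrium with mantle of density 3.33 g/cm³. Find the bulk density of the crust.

2.78 g/cm³

ρ_c h = (ρ_m − ρ_c) r → ρ_c (h + r) = ρ_m r → ρ_c = ρ_m r / (h + r).
ρ_c = 3.33 × 29.9 km / (5.91 km + 29.9 km) = 2.78 g/cm³.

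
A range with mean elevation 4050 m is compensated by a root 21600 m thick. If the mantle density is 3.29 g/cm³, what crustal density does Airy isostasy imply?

ρ_c h = (ρ_m − ρ_c) r → ρ_c (h + r) = ρ_m r → ρ_c = ρ_m r / (h + r).
ρ_c = 3.29 × 21600 m / (4050 m + 21600 m) = 2.77 g/cm³.

2.77 g/cm³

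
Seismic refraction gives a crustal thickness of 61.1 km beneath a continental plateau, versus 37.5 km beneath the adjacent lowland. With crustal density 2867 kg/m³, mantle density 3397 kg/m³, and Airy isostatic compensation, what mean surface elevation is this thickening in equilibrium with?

Excess crust Δ = 61.1 km − 37.5 km = 23.6 km, split between elevation h and root r with h + r = Δ.
Airy balance ρ_c h = (ρ_m − ρ_c) r gives r = h ρ_c/(ρ_m − ρ_c), so h (1 + ρ_c/(ρ_m − ρ_c)) = Δ, i.e. h = Δ (ρ_m − ρ_c)/ρ_m.
h = 23.6 km × 530/3397 = 3.68 km.

3.68 km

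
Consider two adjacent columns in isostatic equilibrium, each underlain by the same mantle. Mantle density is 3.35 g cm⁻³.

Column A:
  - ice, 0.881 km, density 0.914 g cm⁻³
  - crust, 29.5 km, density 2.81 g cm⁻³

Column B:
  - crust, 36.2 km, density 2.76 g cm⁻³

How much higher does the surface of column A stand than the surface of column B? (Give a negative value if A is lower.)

For any compensation level in the mantle, the mantle terms cancel and isostasy reduces to e = (Σt_A − Σt_B) − (Σ(ρt)_A − Σ(ρt)_B) / ρ_m.
Σt_A = 30.381 km; Σt_B = 36.2 km; Σ(ρt)_A = 83.700234; Σ(ρt)_B = 99.912 (in km·g cm⁻³).
e = (30.381 − 36.2) − (83.700234 − 99.912) / 3.35 = −0.98 km.

−0.98 km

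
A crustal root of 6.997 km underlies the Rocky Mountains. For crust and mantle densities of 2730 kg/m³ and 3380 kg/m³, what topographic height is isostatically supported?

1.67 km

Isostatic balance requires: ρ_c h = (ρ_m − ρ_c) r.
h = r (ρ_m − ρ_c) / ρ_c = 6.997 km × (3380 − 2730) / 2730 = 1.67 km.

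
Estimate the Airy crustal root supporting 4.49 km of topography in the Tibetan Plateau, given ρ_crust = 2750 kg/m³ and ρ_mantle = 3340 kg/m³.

For local isostatic compensation: the weight of the topography is balanced by the buoyancy of the root, ρ_c h = (ρ_m − ρ_c) r.
r = h · ρ_c / (ρ_m − ρ_c) = 4.49 km × 2750 / (3340 − 2750) = 20.9 km.

20.9 km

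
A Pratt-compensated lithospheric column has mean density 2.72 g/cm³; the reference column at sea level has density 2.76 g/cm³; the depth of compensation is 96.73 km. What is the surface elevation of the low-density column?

ρ_ref D = ρ (D + h) → h = D (ρ_ref − ρ)/ρ.
h = 96.73 km × (2.76 − 2.72)/2.72 = 1.42 km.

1.42 km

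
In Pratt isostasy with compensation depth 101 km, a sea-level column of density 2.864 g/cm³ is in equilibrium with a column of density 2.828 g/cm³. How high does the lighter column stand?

1.29 km

ρ_ref D = ρ (D + h) → h = D (ρ_ref − ρ)/ρ.
h = 101 km × (2.864 − 2.828)/2.828 = 1.29 km.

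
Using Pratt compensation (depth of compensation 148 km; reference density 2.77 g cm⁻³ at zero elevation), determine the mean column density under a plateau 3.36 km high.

2.71 g cm⁻³

Pratt balance: ρ_ref D = ρ (D + h).
ρ = ρ_ref D/(D + h) = 2.77 × 148 km/(148 km + 3.36 km) = 2.71 g cm⁻³.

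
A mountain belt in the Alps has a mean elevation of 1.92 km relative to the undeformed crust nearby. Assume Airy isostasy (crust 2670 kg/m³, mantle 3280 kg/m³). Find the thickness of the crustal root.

8.4 km

In Airy isostatic equilibrium: the weight of the topography is balanced by the buoyancy of the root, ρ_c h = (ρ_m − ρ_c) r.
r = h · ρ_c / (ρ_m − ρ_c) = 1.92 km × 2670 / (3280 − 2670) = 8.4 km.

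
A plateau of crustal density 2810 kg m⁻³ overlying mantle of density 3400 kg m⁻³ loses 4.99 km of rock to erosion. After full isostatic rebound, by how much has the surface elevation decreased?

0.866 km

Rebound u = e ρ_c/ρ_m = 4.99 km × 2810/3400 = 4.124 km.
Net surface drop = e − u = 4.99 km − 4.124 km = e (ρ_m − ρ_c)/ρ_m = 0.866 km.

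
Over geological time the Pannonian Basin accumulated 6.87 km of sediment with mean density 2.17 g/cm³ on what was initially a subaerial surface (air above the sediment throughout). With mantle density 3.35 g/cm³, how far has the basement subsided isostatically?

Subaerial load: s = t ρ_sed / ρ_m = 6.87 km × 2.17/3.35 = 4.45 km.

4.45 km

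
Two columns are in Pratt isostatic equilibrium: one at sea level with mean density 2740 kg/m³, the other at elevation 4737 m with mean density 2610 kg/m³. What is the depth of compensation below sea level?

95100 m

ρ_ref D = ρ (D + h) → D (ρ_ref − ρ) = ρ h.
D = ρ h/(ρ_ref − ρ) = 2610 × 4737 m/(2740 − 2610) = 95100 m.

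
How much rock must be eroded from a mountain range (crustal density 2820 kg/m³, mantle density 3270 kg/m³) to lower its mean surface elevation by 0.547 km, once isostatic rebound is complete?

3.97 km

Net drop Δ = e − u = e − e ρ_c/ρ_m = e (ρ_m − ρ_c)/ρ_m.
e = Δ ρ_m/(ρ_m − ρ_c) = 0.547 km × 3270/450 = 3.97 km.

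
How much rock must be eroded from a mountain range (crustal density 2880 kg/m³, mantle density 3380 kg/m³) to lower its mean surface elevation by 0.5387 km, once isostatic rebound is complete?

Net drop Δ = e − u = e − e ρ_c/ρ_m = e (ρ_m − ρ_c)/ρ_m.
e = Δ ρ_m/(ρ_m − ρ_c) = 0.5387 km × 3380/500 = 3.64 km.

3.64 km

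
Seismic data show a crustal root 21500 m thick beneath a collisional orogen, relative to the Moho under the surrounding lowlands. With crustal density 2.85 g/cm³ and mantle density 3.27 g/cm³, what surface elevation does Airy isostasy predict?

3170 m

Isostatic balance requires: ρ_c h = (ρ_m − ρ_c) r.
h = r (ρ_m − ρ_c) / ρ_c = 21500 m × (3.27 − 2.85) / 2.85 = 3170 m.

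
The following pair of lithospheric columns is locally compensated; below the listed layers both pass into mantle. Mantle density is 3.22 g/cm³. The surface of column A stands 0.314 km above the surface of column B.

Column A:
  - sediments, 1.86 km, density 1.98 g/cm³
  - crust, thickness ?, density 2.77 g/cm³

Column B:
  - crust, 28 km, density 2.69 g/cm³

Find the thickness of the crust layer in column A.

Take the compensation level at the base of the deeper column (depth z_c below the surface of column A) and equate Σ ρ_i t_i down to z_c; mantle fills any gap and the z_c terms cancel.
Column A: 1.86×1.98 + x×2.77 + (z_c − 1.86 − x)×3.22
Column B: 0.314×0 + 28×2.69 + (z_c − 0.314 − 28)×3.22
The z_c×3.22 term appears on both sides and cancels. Collect the known terms of each column as K = Σ(ρt)_known − 3.22 × (depth of known layers): K_A = 3.6828 − 3.22×1.86 = −2.3064; K_B = 75.32 − 3.22×(0.314 + 28) = −15.85108.
Balance: K_A − x×(3.22 − 2.77) = K_B, so x = (K_A − K_B)/(3.22 − 2.77) = 13.5447/0.45 = 30.1 km.

30.1 km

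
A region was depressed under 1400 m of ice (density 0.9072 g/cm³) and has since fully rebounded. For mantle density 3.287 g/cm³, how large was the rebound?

Removing the load lets mantle flow back in; uplift u satisfies ρ_ice t = ρ_m u.
u = t ρ_ice/ρ_m = 1400 m × 0.9072/3.287 = 386 m.

386 m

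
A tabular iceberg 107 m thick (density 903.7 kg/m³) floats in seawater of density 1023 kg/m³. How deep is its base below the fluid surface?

94.5 m

Draft d = t ρ_obj/ρ_fluid = 107 m × 903.7/1023 = 94.5 m.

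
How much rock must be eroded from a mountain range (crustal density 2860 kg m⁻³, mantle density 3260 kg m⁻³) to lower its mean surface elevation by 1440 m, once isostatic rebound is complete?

11700 m

Net drop Δ = e − u = e − e ρ_c/ρ_m = e (ρ_m − ρ_c)/ρ_m.
e = Δ ρ_m/(ρ_m − ρ_c) = 1440 m × 3260/400 = 11700 m.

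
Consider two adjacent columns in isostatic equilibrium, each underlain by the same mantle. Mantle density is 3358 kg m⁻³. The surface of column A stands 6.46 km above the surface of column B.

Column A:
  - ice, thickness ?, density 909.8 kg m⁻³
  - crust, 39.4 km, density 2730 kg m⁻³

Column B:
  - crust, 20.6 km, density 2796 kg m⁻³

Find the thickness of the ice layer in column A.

3.48 km

Take the compensation level at the base of the deeper column (depth z_c below the surface of column A) and equate Σ ρ_i t_i down to z_c; mantle fills any gap and the z_c terms cancel.
Column A: x×909.8 + 39.4×2730 + (z_c − 39.4 − x)×3358
Column B: 6.46×0 + 20.6×2796 + (z_c − 6.46 − 20.6)×3358
The z_c×3358 term appears on both sides and cancels. Collect the known terms of each column as K = Σ(ρt)_known − 3358 × (depth of known layers): K_A = 107562 − 3358×39.4 = −24743.2; K_B = 57597.6 − 3358×(6.46 + 20.6) = −33269.88.
Balance: K_A − x×(3358 − 909.8) = K_B, so x = (K_A − K_B)/(3358 − 909.8) = 8526.68/2448.2 = 3.48 km.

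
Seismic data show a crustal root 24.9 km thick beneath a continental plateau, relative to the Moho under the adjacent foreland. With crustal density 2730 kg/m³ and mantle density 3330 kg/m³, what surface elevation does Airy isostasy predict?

For local isostatic compensation: ρ_c h = (ρ_m − ρ_c) r.
h = r (ρ_m − ρ_c) / ρ_c = 24.9 km × (3330 − 2730) / 2730 = 5.47 km.

5.47 km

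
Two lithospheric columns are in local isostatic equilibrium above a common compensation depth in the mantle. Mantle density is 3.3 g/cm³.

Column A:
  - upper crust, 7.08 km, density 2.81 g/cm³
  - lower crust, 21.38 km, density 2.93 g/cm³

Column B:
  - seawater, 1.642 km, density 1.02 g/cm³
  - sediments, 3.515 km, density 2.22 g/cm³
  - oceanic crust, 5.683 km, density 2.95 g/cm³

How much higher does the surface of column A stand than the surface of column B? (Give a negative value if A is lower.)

For any compensation level in the mantle, the mantle terms cancel and isostasy reduces to e = (Σt_A − Σt_B) − (Σ(ρt)_A − Σ(ρt)_B) / ρ_m.
Σt_A = 28.46 km; Σt_B = 10.84 km; Σ(ρt)_A = 82.5382; Σ(ρt)_B = 26.24299 (in km·g/cm³).
e = (28.46 − 10.84) − (82.5382 − 26.24299) / 3.3 = 0.561 km.

0.561 km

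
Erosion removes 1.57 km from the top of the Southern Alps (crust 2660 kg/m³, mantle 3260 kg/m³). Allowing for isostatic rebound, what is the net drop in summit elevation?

Rebound u = e ρ_c/ρ_m = 1.57 km × 2660/3260 = 1.281 km.
Net surface drop = e − u = 1.57 km − 1.281 km = e (ρ_m − ρ_c)/ρ_m = 0.289 km.

0.289 km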